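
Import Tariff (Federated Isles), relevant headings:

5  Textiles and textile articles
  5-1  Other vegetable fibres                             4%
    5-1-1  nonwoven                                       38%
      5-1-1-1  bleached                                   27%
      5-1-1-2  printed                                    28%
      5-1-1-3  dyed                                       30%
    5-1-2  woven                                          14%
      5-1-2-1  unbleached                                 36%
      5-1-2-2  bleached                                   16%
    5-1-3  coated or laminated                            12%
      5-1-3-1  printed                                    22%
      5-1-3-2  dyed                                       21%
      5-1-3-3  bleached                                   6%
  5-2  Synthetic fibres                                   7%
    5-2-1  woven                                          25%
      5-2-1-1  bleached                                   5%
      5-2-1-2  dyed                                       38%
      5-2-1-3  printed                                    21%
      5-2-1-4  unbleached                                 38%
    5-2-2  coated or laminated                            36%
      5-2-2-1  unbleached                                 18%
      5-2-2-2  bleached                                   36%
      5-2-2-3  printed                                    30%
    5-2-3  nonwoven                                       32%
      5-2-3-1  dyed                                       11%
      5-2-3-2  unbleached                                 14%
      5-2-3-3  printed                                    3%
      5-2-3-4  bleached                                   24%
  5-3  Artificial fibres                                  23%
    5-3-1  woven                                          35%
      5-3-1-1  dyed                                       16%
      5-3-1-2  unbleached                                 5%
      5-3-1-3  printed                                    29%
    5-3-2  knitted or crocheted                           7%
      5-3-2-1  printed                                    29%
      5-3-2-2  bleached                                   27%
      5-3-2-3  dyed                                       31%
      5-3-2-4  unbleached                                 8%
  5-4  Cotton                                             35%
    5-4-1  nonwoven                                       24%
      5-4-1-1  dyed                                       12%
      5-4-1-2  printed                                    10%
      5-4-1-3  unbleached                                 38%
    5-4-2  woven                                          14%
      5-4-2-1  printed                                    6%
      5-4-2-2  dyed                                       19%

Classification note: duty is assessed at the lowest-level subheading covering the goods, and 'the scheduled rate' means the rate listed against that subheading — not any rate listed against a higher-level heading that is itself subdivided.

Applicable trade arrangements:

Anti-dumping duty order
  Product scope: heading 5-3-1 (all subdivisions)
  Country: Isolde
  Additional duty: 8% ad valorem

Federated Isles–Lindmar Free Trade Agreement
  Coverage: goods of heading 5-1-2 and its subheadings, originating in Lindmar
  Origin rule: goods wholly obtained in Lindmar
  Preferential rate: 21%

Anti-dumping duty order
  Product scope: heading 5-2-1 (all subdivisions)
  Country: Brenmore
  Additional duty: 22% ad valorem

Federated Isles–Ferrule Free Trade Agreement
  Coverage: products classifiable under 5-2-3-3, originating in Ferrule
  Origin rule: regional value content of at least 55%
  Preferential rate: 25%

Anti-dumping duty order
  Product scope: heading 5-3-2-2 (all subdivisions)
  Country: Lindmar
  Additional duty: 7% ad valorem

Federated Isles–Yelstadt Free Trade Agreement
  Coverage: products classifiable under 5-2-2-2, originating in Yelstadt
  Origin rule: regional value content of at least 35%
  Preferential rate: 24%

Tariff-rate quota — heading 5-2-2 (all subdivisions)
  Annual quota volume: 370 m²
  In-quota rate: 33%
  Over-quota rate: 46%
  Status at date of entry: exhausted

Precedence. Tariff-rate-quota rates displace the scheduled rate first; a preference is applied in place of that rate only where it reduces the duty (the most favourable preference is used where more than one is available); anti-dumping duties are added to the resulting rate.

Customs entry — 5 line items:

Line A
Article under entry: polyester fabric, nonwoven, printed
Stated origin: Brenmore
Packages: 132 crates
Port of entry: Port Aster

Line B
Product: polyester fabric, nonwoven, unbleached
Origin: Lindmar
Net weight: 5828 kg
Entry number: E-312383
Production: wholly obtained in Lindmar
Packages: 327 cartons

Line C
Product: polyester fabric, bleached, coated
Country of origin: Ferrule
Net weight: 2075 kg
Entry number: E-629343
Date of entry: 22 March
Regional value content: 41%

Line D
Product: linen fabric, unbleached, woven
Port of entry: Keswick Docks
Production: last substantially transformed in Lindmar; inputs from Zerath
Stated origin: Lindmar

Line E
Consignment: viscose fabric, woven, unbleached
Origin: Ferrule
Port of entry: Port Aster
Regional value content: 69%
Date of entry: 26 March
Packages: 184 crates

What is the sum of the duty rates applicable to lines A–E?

104%

Line A: polyester → 5-2; nonwoven → 5-2-3; printed → 5-2-3-3. Scheduled 3%. No special measure applies. → 3%.
Line B: polyester → 5-2; nonwoven → 5-2-3; unbleached → 5-2-3-2. Scheduled 14%. Lindmar agreement on 5-1-2: 5-2-3-2 not covered. → 14%.
Line C: polyester → 5-2; coated → 5-2-2; bleached → 5-2-2-2. Scheduled 36%. quota on 5-2-2 exhausted → over-quota 46%; Ferrule agreement on 5-2-3-3: 5-2-2-2 not covered. → 46%.
Line D: linen → 5-1; woven → 5-1-2; unbleached → 5-1-2-1. Scheduled 36%. Lindmar agreement on 5-1-2: not wholly obtained. → 36%.
Line E: viscose → 5-3; woven → 5-3-1; unbleached → 5-3-1-2. Scheduled 5%. Ferrule agreement on 5-2-3-3: 5-3-1-2 not covered. → 5%.
Sum: 3% + 14% + 46% + 36% + 5% = 104%.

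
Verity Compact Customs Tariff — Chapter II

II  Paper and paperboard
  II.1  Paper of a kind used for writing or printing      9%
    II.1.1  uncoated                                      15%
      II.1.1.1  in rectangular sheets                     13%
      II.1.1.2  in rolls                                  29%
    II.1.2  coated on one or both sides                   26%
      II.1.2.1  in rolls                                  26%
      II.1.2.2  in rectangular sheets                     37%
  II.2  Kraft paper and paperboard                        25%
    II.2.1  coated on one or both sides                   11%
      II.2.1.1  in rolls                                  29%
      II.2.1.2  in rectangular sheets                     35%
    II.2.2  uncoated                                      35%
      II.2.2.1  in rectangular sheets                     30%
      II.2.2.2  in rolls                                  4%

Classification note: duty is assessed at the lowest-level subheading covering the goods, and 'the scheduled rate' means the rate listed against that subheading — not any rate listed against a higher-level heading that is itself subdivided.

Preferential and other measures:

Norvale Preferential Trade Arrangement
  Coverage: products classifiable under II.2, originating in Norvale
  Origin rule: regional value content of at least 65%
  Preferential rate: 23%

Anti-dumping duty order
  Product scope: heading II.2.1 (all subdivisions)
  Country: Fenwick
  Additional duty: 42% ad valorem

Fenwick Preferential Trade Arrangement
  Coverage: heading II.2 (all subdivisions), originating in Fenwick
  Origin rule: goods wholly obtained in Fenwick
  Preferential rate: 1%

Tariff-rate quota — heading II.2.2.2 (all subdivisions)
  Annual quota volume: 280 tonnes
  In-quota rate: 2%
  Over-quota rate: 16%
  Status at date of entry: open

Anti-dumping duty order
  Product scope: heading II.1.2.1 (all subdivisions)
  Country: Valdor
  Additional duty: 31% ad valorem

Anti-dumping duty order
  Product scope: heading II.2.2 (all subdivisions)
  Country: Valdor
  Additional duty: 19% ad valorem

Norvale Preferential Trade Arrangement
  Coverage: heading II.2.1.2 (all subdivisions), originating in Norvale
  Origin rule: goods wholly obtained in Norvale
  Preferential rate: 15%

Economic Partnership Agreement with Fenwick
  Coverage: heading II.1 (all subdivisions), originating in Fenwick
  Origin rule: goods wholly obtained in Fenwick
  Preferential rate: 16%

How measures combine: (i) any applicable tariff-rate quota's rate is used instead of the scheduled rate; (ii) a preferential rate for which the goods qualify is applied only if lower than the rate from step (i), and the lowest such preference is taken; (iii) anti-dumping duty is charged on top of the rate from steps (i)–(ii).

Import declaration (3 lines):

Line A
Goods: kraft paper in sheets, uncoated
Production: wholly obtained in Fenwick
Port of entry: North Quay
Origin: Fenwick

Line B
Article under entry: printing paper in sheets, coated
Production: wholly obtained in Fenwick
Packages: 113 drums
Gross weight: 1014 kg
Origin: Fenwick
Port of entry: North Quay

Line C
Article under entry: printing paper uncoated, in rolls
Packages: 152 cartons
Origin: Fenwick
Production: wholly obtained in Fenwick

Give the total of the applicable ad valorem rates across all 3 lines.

33%

Line A: kraft paper → II.2; uncoated → II.2.2; in sheets → II.2.2.1. Scheduled 30%. Fenwick agreement on II.2: wholly obtained → 1% available; Fenwick agreement on II.1: II.2.2.1 not covered; preferential 1%. → 1%.
Line B: printing paper → II.1; coated → II.1.2; in sheets → II.1.2.2. Scheduled 37%. Fenwick agreement on II.2: II.1.2.2 not covered; Fenwick agreement on II.1: wholly obtained → 16% available; preferential 16%. → 16%.
Line C: printing paper → II.1; uncoated → II.1.1; in rolls → II.1.1.2. Scheduled 29%. Fenwick agreement on II.2: II.1.1.2 not covered; Fenwick agreement on II.1: wholly obtained → 16% available; preferential 16%. → 16%.
Sum: 1% + 16% + 16% = 33%.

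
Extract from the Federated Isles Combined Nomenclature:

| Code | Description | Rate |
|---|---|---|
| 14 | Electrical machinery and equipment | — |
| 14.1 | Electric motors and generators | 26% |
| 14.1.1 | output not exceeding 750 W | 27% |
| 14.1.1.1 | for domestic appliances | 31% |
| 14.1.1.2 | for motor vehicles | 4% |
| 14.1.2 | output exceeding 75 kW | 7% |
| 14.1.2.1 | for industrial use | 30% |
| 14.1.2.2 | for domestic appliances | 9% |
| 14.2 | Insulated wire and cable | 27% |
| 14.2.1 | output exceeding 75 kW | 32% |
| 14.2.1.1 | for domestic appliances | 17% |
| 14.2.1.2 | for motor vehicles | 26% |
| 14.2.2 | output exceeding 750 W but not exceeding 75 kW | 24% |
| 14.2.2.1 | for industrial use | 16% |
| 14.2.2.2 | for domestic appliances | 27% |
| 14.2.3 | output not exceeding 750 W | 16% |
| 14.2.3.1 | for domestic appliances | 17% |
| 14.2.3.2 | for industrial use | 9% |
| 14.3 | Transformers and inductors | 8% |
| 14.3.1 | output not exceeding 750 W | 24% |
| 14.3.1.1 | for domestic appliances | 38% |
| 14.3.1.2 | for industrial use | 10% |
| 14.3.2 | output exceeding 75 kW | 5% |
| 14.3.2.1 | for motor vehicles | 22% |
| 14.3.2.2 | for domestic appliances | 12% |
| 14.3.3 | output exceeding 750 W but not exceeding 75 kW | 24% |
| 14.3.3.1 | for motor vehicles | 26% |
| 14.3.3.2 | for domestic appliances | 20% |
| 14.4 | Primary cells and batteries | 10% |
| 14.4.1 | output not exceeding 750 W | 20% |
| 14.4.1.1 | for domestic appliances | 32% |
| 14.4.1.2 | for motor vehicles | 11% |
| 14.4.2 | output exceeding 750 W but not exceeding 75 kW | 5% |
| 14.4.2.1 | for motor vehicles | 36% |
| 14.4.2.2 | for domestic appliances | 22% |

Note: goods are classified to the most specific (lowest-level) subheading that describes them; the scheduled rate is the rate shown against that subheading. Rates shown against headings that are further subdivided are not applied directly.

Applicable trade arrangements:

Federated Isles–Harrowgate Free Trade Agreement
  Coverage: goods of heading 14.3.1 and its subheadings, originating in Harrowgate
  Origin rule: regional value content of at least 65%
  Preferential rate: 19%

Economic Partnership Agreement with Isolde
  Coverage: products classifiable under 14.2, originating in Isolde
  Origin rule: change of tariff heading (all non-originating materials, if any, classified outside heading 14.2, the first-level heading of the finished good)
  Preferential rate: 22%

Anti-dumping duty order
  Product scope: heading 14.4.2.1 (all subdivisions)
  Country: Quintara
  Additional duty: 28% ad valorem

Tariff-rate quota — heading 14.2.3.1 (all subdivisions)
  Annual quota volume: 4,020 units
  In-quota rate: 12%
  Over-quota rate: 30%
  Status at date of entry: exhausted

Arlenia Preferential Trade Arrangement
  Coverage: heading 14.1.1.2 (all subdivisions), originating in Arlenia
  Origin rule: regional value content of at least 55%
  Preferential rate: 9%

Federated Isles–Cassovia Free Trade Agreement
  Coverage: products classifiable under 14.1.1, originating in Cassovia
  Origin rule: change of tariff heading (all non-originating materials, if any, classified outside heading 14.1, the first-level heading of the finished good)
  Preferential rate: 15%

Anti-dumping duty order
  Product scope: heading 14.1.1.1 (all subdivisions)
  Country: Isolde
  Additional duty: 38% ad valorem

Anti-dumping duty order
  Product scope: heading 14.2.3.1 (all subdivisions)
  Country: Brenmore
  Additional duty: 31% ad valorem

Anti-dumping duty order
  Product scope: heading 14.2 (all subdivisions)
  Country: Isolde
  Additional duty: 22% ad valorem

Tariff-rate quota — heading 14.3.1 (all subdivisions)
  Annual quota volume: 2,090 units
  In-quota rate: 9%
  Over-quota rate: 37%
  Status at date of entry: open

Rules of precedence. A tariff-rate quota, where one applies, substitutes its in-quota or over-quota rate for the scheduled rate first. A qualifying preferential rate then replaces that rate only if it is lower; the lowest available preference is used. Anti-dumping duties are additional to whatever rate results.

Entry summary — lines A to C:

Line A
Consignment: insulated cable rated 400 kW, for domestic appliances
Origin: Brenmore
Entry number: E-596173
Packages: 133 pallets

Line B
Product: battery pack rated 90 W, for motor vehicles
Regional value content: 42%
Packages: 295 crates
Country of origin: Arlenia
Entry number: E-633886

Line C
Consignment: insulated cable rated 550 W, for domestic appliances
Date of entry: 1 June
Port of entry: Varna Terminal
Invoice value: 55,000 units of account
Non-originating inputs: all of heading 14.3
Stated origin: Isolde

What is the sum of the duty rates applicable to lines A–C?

72%

Line A: insulated cable → 14.2; rated 400 kW → 14.2.1; for domestic appliances → 14.2.1.1. Scheduled 17%. No special measure applies. → 17%.
Line B: battery pack → 14.4; rated 90 W → 14.4.1; for motor vehicles → 14.4.1.2. Scheduled 11%. Arlenia agreement on 14.1.1.2: 14.4.1.2 not covered. → 11%.
Line C: insulated cable → 14.2; rated 550 W → 14.2.3; for domestic appliances → 14.2.3.1. Scheduled 17%. quota on 14.2.3.1 exhausted → over-quota 30%; Isolde agreement on 14.2: CTH met → 22% available; preferential 22%; anti-dumping (Isolde, 14.2): +22%; total 22% + 22% = 44%. → 44%.
Sum: 17% + 11% + 44% = 72%.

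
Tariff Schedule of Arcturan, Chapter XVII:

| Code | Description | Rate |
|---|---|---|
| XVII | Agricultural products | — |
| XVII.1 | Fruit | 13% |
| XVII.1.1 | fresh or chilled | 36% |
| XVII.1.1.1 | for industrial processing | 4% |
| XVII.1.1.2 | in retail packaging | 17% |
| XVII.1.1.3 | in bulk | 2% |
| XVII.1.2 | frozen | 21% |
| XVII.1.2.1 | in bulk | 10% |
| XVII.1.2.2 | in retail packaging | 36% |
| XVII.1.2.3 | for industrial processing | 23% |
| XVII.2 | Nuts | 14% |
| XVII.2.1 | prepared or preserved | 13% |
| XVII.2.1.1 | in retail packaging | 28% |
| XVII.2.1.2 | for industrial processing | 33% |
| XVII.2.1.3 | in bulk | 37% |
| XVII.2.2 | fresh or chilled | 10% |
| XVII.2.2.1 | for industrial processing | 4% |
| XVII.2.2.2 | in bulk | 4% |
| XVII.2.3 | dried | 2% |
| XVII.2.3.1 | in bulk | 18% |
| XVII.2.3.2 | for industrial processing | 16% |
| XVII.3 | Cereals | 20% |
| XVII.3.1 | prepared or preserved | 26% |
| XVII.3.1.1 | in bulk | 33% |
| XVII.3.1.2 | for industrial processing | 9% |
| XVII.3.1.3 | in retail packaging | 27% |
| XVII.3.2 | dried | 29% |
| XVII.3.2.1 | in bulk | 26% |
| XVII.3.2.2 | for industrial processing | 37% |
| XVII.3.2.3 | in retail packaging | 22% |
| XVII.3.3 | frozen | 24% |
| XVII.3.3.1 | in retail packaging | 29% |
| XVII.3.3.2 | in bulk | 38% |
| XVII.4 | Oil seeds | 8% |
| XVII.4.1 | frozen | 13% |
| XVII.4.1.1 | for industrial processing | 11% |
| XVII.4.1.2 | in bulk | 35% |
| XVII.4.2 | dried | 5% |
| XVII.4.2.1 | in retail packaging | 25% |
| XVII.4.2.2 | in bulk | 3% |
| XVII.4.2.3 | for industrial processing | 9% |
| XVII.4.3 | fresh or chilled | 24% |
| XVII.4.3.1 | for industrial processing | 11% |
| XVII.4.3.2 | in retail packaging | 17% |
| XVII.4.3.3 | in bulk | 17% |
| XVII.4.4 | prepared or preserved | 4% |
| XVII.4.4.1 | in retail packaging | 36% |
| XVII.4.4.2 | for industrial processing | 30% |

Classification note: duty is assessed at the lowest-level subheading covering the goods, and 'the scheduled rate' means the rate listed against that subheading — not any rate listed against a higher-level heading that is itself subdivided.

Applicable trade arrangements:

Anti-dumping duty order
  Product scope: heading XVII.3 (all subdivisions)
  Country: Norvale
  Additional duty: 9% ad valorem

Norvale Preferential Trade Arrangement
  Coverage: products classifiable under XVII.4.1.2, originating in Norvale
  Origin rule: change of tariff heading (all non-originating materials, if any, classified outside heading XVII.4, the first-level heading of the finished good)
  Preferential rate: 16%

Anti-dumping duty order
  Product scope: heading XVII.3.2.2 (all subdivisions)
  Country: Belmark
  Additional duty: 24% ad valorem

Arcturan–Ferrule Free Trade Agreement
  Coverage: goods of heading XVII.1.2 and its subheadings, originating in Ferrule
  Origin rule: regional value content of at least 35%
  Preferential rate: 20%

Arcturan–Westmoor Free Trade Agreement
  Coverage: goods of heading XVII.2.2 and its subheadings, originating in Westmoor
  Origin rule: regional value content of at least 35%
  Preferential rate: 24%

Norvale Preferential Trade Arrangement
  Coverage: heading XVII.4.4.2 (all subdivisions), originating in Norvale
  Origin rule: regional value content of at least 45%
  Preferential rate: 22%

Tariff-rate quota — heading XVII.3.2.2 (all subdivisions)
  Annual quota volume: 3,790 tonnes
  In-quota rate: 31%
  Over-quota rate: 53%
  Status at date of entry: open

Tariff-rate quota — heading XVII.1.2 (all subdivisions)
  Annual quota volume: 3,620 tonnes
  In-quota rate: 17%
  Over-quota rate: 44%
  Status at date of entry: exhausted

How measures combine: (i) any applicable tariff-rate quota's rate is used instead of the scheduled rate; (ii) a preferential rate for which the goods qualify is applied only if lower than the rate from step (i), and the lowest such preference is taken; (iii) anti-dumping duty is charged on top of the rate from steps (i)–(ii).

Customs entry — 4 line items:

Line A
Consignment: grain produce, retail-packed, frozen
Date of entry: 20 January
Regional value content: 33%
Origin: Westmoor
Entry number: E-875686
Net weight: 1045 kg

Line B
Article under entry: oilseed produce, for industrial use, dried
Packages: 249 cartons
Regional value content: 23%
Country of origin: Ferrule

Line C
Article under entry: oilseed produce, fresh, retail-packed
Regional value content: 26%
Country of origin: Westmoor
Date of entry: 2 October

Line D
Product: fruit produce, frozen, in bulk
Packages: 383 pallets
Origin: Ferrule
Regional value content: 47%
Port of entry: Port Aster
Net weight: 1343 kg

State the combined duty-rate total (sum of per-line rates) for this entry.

75%

Line A: grain → XVII.3; frozen → XVII.3.3; retail-packed → XVII.3.3.1. Scheduled 29%. Westmoor agreement on XVII.2.2: XVII.3.3.1 not covered. → 29%.
Line B: oilseed → XVII.4; dried → XVII.4.2; for industrial use → XVII.4.2.3. Scheduled 9%. Ferrule agreement on XVII.1.2: XVII.4.2.3 not covered. → 9%.
Line C: oilseed → XVII.4; fresh → XVII.4.3; retail-packed → XVII.4.3.2. Scheduled 17%. Westmoor agreement on XVII.2.2: XVII.4.3.2 not covered. → 17%.
Line D: fruit → XVII.1; frozen → XVII.1.2; in bulk → XVII.1.2.1. Scheduled 10%. quota on XVII.1.2 exhausted → over-quota 44%; Ferrule agreement on XVII.1.2: RVC ≥ 35% → 20% available; preferential 20%. → 20%.
Sum: 29% + 9% + 17% + 20% = 75%.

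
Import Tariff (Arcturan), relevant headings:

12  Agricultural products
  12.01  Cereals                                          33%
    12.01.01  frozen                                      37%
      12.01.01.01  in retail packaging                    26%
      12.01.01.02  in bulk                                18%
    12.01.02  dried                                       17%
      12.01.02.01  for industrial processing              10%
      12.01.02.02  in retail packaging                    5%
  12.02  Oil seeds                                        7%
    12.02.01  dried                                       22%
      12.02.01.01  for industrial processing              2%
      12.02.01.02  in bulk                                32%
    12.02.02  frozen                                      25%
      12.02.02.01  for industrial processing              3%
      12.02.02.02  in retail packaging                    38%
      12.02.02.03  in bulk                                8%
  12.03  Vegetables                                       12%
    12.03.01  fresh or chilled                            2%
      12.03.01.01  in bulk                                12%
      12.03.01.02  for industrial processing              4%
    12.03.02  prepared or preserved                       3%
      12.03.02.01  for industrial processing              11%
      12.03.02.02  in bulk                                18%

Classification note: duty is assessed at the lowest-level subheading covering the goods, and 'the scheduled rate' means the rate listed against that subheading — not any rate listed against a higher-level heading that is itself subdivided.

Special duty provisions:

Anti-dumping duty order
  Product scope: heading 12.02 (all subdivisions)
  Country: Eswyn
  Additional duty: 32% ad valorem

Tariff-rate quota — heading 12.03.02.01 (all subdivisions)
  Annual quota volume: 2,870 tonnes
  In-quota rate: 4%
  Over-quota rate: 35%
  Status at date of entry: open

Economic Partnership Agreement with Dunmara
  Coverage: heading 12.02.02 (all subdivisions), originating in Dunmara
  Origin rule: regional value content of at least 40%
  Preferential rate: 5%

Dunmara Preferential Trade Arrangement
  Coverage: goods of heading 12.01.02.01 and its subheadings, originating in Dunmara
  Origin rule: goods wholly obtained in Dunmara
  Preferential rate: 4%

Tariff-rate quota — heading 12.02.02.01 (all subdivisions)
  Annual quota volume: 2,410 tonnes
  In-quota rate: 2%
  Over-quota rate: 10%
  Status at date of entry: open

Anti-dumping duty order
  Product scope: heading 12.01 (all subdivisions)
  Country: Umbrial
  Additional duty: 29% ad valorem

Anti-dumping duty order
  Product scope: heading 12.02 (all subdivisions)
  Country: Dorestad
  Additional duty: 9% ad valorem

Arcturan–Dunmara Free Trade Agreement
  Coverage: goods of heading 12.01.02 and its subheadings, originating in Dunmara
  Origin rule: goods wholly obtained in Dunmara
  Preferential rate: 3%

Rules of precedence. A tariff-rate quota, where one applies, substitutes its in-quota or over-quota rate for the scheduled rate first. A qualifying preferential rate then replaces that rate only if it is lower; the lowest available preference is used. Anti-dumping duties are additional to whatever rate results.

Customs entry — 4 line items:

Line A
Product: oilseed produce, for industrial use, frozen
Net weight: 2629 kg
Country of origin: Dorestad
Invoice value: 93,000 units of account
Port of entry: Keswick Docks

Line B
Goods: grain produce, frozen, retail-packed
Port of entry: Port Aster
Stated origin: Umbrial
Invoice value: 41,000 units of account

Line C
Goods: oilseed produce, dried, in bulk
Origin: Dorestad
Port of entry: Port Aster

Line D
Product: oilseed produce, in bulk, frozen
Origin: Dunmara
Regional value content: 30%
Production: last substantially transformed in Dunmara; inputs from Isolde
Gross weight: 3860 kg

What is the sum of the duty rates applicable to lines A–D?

Line A: oilseed → 12.02; frozen → 12.02.02; for industrial use → 12.02.02.01. Scheduled 3%. quota on 12.02.02.01 open → in-quota 2%; anti-dumping (Dorestad, 12.02): +9%; total 2% + 9% = 11%. → 11%.
Line B: grain → 12.01; frozen → 12.01.01; retail-packed → 12.01.01.01. Scheduled 26%. anti-dumping (Umbrial, 12.01): +29%; total 26% + 29% = 55%. → 55%.
Line C: oilseed → 12.02; dried → 12.02.01; in bulk → 12.02.01.02. Scheduled 32%. anti-dumping (Dorestad, 12.02): +9%; total 32% + 9% = 41%. → 41%.
Line D: oilseed → 12.02; frozen → 12.02.02; in bulk → 12.02.02.03. Scheduled 8%. Dunmara agreement on 12.02.02: RVC < 40%; Dunmara agreement on 12.01.02.01: 12.02.02.03 not covered; Dunmara agreement on 12.01.02: 12.02.02.03 not covered. → 8%.
Sum: 11% + 55% + 41% + 8% = 115%.

115%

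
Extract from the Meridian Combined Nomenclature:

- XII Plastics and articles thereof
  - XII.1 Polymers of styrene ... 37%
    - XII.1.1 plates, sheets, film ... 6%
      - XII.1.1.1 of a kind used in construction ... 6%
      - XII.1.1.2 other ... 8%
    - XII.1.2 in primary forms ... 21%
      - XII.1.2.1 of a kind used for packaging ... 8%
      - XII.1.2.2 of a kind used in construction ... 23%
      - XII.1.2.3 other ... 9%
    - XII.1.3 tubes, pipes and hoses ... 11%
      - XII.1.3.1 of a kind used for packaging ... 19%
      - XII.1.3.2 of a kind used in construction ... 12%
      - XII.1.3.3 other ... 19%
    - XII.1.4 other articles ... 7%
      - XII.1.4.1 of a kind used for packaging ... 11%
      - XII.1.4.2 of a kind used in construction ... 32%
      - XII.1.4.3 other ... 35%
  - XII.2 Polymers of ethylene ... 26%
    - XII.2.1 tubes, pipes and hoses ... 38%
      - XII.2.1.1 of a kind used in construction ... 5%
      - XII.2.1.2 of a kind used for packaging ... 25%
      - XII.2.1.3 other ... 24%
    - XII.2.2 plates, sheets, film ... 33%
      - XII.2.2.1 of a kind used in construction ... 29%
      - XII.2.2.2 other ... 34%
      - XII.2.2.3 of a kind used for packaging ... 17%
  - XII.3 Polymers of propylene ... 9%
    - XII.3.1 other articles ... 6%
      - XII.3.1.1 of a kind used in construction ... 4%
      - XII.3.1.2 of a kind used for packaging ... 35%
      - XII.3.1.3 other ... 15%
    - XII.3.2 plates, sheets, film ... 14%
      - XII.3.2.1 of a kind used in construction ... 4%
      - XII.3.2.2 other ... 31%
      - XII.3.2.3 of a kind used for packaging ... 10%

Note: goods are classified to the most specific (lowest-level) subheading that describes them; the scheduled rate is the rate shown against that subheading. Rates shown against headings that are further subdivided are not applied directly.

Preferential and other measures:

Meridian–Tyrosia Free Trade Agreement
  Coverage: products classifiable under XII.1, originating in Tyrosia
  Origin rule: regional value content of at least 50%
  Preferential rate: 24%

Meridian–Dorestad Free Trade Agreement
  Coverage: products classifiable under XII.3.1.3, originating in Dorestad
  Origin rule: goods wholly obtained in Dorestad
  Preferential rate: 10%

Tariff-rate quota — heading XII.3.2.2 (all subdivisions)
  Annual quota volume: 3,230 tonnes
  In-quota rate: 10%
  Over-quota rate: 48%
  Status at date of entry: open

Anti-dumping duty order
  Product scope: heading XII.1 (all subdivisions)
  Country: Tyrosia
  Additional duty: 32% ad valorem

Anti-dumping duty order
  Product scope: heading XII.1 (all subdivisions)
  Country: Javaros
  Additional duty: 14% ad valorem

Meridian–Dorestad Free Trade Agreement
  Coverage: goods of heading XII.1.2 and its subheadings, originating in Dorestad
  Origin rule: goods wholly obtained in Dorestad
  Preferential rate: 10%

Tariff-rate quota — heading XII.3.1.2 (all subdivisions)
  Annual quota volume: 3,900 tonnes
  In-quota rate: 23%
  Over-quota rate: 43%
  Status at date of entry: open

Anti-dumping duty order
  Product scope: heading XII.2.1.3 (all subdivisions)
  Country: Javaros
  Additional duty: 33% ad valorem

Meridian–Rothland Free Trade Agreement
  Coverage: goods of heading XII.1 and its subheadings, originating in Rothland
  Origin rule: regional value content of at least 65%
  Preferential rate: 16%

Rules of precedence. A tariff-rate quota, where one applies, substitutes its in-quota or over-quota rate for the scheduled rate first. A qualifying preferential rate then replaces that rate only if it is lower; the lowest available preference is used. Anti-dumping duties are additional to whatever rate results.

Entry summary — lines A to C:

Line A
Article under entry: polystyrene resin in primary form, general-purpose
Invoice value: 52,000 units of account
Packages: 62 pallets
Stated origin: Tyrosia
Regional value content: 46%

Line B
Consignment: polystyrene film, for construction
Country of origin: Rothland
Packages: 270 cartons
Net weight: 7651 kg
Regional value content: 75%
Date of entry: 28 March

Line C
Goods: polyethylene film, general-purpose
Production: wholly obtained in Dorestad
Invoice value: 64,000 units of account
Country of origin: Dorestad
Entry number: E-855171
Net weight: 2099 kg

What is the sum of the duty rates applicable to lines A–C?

Line A: polystyrene → XII.1; resin in primary form → XII.1.2; general-purpose → XII.1.2.3. Scheduled 9%. Tyrosia agreement on XII.1: RVC < 50%; anti-dumping (Tyrosia, XII.1): +32%; total 9% + 32% = 41%. → 41%.
Line B: polystyrene → XII.1; film → XII.1.1; for construction → XII.1.1.1. Scheduled 6%. Rothland agreement on XII.1: RVC ≥ 65% → 16% available; preference 16% not lower than 6% → no reduction. → 6%.
Line C: polyethylene → XII.2; film → XII.2.2; general-purpose → XII.2.2.2. Scheduled 34%. Dorestad agreement on XII.3.1.3: XII.2.2.2 not covered; Dorestad agreement on XII.1.2: XII.2.2.2 not covered. → 34%.
Sum: 41% + 6% + 34% = 81%.

81%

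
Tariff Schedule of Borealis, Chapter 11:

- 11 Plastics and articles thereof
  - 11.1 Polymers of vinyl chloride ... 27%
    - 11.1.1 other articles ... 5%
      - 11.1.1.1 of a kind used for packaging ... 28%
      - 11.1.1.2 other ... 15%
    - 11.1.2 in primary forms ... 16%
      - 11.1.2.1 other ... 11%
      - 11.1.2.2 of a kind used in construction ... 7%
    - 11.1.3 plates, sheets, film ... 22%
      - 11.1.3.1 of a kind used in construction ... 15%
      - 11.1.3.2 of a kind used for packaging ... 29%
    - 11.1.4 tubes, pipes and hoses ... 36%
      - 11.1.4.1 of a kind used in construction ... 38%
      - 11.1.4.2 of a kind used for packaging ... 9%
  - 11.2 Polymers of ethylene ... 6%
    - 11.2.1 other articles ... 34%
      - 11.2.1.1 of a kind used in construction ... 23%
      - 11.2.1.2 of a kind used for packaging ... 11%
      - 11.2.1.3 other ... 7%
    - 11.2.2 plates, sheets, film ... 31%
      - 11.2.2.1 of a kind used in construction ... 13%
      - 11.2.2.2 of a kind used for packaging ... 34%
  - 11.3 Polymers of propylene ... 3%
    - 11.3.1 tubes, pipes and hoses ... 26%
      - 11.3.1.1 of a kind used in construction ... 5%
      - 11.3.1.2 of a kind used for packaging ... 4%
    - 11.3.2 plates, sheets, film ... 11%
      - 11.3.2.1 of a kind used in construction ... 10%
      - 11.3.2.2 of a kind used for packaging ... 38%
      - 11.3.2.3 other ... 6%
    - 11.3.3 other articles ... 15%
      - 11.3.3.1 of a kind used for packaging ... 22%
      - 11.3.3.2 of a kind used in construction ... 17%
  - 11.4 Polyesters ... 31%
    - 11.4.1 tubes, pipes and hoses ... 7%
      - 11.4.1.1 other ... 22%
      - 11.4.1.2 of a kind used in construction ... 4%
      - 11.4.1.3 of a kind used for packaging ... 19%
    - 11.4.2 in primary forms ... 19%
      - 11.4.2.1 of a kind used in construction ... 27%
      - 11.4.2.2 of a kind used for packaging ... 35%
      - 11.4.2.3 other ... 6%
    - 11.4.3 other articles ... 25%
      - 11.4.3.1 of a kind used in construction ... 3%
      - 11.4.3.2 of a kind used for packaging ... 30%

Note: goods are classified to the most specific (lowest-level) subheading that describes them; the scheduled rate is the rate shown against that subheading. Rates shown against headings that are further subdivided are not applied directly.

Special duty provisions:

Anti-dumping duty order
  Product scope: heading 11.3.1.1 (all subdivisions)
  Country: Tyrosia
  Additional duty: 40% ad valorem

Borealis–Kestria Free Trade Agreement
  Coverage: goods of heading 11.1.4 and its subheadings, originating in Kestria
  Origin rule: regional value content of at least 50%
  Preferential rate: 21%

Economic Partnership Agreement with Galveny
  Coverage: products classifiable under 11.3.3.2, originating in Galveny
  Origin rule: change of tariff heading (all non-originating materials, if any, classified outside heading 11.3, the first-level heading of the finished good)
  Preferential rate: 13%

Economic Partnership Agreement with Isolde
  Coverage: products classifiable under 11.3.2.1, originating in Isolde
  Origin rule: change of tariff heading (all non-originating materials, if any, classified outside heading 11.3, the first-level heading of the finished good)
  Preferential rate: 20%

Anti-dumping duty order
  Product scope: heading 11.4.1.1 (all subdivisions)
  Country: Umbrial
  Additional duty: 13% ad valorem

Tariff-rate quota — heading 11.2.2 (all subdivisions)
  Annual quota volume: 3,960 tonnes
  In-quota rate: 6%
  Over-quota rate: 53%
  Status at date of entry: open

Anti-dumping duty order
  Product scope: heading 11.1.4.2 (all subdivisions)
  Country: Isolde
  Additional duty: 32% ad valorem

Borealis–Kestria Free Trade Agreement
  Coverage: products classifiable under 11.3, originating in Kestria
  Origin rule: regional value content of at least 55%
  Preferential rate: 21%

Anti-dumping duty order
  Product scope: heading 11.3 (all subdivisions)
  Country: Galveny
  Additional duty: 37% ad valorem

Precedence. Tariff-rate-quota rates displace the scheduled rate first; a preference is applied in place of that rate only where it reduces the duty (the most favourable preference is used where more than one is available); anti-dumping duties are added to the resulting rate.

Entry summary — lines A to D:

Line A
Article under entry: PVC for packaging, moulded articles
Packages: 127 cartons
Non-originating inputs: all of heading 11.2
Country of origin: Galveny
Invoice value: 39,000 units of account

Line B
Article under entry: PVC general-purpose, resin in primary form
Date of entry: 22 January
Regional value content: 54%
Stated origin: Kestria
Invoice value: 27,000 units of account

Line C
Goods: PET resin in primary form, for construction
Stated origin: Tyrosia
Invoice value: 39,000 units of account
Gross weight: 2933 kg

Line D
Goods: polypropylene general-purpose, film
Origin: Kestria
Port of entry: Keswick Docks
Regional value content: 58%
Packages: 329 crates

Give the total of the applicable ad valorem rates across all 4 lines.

72%

Line A: PVC → 11.1; moulded articles → 11.1.1; for packaging → 11.1.1.1. Scheduled 28%. Galveny agreement on 11.3.3.2: 11.1.1.1 not covered. → 28%.
Line B: PVC → 11.1; resin in primary form → 11.1.2; general-purpose → 11.1.2.1. Scheduled 11%. Kestria agreement on 11.1.4: 11.1.2.1 not covered; Kestria agreement on 11.3: 11.1.2.1 not covered. → 11%.
Line C: PET → 11.4; resin in primary form → 11.4.2; for construction → 11.4.2.1. Scheduled 27%. No special measure applies. → 27%.
Line D: polypropylene → 11.3; film → 11.3.2; general-purpose → 11.3.2.3. Scheduled 6%. Kestria agreement on 11.1.4: 11.3.2.3 not covered; Kestria agreement on 11.3: RVC ≥ 55% → 21% available; preference 21% not lower than 6% → no reduction. → 6%.
Sum: 28% + 11% + 27% + 6% = 72%.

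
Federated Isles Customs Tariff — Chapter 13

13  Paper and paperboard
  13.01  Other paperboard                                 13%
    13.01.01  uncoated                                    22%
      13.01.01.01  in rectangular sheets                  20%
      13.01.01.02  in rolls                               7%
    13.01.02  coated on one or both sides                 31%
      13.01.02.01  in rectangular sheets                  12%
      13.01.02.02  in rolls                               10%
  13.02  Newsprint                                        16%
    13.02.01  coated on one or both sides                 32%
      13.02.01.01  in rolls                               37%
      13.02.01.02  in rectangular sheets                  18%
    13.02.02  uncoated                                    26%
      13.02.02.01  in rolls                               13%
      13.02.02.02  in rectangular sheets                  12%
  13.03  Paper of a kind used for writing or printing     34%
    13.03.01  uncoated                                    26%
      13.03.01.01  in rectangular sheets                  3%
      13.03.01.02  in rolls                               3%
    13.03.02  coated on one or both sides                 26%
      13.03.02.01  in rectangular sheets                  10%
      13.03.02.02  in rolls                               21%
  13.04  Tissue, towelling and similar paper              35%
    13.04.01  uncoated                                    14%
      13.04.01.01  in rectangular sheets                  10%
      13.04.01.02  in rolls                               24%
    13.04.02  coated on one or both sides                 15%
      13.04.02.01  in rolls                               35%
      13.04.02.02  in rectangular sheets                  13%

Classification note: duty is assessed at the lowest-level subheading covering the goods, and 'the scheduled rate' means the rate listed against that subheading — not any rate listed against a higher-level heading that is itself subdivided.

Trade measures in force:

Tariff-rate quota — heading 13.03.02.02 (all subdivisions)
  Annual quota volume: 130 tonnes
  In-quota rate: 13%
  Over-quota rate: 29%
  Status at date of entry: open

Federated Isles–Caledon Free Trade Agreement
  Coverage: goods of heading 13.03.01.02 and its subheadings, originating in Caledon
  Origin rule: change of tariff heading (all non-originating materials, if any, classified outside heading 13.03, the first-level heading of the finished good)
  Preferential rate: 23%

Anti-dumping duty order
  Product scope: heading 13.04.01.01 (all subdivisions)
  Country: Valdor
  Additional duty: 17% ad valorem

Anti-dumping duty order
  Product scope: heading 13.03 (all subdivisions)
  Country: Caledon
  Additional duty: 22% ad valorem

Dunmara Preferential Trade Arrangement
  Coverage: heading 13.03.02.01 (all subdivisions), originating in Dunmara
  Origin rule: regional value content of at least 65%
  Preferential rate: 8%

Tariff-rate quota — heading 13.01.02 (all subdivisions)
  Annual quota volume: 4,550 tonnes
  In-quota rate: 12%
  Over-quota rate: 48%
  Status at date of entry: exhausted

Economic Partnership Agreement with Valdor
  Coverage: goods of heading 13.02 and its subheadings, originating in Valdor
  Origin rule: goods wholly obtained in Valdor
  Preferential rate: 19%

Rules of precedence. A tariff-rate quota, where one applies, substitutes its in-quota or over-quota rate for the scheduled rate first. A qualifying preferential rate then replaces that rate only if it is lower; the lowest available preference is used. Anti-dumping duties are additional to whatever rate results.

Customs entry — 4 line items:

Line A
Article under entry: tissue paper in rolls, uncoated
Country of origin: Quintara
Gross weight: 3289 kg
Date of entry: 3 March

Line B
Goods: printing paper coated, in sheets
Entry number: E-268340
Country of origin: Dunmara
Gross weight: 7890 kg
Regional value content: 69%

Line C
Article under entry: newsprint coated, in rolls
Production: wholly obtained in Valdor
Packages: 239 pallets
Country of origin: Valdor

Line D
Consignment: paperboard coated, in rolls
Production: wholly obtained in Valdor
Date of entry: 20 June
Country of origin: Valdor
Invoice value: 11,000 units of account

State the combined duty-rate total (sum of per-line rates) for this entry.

Line A: tissue paper → 13.04; uncoated → 13.04.01; in rolls → 13.04.01.02. Scheduled 24%. No special measure applies. → 24%.
Line B: printing paper → 13.03; coated → 13.03.02; in sheets → 13.03.02.01. Scheduled 10%. Dunmara agreement on 13.03.02.01: RVC ≥ 65% → 8% available; preferential 8%. → 8%.
Line C: newsprint → 13.02; coated → 13.02.01; in rolls → 13.02.01.01. Scheduled 37%. Valdor agreement on 13.02: wholly obtained → 19% available; preferential 19%. → 19%.
Line D: paperboard → 13.01; coated → 13.01.02; in rolls → 13.01.02.02. Scheduled 10%. quota on 13.01.02 exhausted → over-quota 48%; Valdor agreement on 13.02: 13.01.02.02 not covered. → 48%.
Sum: 24% + 8% + 19% + 48% = 99%.

99%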